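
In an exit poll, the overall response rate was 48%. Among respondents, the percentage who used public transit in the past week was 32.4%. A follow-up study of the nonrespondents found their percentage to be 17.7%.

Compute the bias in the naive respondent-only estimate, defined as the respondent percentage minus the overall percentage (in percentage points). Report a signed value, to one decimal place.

Nonresponse fraction = 1 − 0.48 = 0.52.
Bias = (nonresponse fraction) × (respondent percentage − nonrespondent percentage)
     = 0.52 × (32.4 − 17.7) = 0.52 × 14.7 = 7.644.

+7.6 percentage points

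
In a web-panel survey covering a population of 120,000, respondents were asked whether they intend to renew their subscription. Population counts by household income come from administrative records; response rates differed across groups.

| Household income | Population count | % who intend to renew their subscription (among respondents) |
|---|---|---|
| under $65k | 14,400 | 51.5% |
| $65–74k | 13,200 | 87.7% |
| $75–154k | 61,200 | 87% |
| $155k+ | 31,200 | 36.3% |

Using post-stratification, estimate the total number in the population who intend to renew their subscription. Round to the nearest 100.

Estimated count per cell = population count × respondent percentage:
  under $65k: 14,400 × 51.5% = 7416
  $65–74k: 13,200 × 87.7% = 11576.4
  $75–154k: 61,200 × 87% = 53,244
  $155k+: 31,200 × 36.3% = 11325.6
Estimated total = 83,562 → 83,600.

83,600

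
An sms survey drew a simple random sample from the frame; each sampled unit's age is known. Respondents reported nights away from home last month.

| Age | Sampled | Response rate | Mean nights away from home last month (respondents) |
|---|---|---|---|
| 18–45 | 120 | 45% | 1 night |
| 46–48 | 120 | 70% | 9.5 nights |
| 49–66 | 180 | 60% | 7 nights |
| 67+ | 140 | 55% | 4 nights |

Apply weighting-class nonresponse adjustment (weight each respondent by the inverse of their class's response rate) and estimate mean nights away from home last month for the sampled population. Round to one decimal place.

Each respondent's weight = sampled/responded in their class; summing within a class gives n_sampled, so:
  18–45: 120 × 1 = 120
  46–48: 120 × 9.5 = 1140
  49–66: 180 × 7 = 1260
  67+: 140 × 4 = 560
Adjusted estimate = 3080 / 560 = 5.5 → 5.5.

5.5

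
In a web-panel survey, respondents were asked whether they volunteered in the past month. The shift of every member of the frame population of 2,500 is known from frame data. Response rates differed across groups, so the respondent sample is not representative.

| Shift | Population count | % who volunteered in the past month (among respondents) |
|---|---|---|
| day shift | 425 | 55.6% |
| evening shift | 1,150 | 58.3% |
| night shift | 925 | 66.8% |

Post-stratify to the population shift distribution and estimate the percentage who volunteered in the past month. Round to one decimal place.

Each cell contributes population-share × respondent value:
  day shift: (425/2,500) × 55.6 = 9.452
  evening shift: (1,150/2,500) × 58.3 = 26.818
  night shift: (925/2,500) × 66.8 = 24.716
Post-stratified estimate = 60.986 → 61.0%.

61.0%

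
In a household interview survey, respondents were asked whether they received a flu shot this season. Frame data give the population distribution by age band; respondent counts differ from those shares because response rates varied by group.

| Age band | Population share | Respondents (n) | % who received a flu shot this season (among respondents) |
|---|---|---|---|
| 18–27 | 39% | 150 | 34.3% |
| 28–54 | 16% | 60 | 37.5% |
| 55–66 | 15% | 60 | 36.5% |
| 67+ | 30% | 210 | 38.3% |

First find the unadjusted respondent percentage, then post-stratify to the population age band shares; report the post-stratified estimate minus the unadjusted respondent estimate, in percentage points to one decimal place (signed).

-0.4 percentage points

Unadjusted (pooled respondent) estimate weights by respondent counts:
  (150/480)×34.3 + (60/480)×37.5 + (60/480)×36.5 + (210/480)×38.3 = 36.725%
Reweighting by population age band shares:
  0.39×34.3 + 0.16×37.5 + 0.15×36.5 + 0.3×38.3 = 36.342%
Difference = 36.342 − 36.725 = -0.383 pp.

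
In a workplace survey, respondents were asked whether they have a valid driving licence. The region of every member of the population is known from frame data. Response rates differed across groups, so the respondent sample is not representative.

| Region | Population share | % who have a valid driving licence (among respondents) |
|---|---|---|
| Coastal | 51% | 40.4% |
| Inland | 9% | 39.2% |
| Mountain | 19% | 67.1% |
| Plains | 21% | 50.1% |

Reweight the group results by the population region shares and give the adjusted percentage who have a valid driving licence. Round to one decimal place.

47.4%

Post-stratification weights by population share, not respondent share:
  Coastal: 0.51 × 40.4 = 20.604
  Inland: 0.09 × 39.2 = 3.528
  Mountain: 0.19 × 67.1 = 12.749
  Plains: 0.21 × 50.1 = 10.521
Post-stratified estimate = 47.402 → 47.4%.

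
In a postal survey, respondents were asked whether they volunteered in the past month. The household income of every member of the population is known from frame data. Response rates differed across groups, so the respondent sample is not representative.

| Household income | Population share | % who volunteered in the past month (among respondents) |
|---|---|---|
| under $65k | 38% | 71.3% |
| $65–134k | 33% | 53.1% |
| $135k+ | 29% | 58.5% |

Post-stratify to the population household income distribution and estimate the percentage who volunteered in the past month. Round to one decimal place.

61.6%

Each cell contributes population-share × respondent value:
  under $65k: 0.38 × 71.3 = 27.094
  $65–134k: 0.33 × 53.1 = 17.523
  $135k+: 0.29 × 58.5 = 16.965
Post-stratified estimate = 61.582 → 61.6%.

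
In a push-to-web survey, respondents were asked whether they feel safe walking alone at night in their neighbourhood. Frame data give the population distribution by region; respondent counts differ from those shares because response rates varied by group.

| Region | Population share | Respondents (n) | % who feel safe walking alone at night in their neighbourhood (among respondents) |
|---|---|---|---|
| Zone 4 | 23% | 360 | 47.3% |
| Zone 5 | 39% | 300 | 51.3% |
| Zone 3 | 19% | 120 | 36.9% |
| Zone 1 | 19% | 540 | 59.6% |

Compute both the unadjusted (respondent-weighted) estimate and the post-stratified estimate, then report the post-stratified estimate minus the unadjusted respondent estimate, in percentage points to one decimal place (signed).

Without adjustment, the pooled respondent share is:
  (360/1320)×47.3 + (300/1320)×51.3 + (120/1320)×36.9 + (540/1320)×59.6 = 52.2955%
Reweighting by population region shares:
  0.23×47.3 + 0.39×51.3 + 0.19×36.9 + 0.19×59.6 = 49.221%
Difference = 49.221 − 52.2955 = -3.0745 pp.

-3.1 percentage points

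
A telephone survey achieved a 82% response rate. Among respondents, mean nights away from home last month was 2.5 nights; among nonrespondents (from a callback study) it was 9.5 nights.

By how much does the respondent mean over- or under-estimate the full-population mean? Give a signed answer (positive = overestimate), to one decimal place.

Nonresponse fraction = 1 − 0.82 = 0.18.
Bias = (nonresponse fraction) × (respondent mean − nonrespondent mean)
     = 0.18 × (2.5 − 9.5) = 0.18 × -7 = -1.26.

-1.3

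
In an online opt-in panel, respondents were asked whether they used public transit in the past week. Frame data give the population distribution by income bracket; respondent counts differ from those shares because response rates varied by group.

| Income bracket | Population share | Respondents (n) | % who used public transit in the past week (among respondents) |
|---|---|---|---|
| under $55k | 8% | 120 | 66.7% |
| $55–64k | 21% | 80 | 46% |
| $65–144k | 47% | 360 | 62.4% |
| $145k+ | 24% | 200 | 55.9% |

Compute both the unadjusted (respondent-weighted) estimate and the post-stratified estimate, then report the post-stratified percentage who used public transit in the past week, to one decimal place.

57.7%

Without adjustment, the pooled respondent share is:
  (120/760)×66.7 + (80/760)×46 + (360/760)×62.4 + (200/760)×55.9 = 59.6421%
Post-stratified estimate weights by population shares:
  0.08×66.7 + 0.21×46 + 0.47×62.4 + 0.24×55.9 = 57.74%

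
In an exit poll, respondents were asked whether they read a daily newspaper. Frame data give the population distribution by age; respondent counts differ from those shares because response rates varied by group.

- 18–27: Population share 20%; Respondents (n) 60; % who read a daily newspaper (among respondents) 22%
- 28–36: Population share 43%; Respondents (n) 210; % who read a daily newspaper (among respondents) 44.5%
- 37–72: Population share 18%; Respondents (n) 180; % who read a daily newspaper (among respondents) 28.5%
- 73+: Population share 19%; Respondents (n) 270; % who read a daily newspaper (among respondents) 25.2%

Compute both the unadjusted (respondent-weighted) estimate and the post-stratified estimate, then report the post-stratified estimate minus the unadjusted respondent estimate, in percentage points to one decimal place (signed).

+2.1 percentage points

Without adjustment, the pooled respondent share is:
  (60/720)×22 + (210/720)×44.5 + (180/720)×28.5 + (270/720)×25.2 = 31.3875%
Reweighting by population age shares:
  0.2×22 + 0.43×44.5 + 0.18×28.5 + 0.19×25.2 = 33.453%
Difference = 33.453 − 31.3875 = 2.0655 pp.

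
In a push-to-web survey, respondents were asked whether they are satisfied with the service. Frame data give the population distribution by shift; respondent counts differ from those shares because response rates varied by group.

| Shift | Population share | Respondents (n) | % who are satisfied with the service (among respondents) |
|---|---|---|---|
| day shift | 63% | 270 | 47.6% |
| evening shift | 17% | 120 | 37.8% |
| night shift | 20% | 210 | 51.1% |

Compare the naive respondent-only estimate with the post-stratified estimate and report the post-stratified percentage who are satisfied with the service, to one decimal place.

Without adjustment, the pooled respondent share is:
  (270/600)×47.6 + (120/600)×37.8 + (210/600)×51.1 = 46.865%
Reweighting by population shift shares:
  0.63×47.6 + 0.17×37.8 + 0.2×51.1 = 46.634%

46.6%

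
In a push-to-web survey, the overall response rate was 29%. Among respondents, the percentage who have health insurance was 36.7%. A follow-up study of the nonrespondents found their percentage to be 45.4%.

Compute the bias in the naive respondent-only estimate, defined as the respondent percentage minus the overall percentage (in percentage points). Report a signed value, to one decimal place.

-6.2 percentage points

Nonresponse fraction = 1 − 0.29 = 0.71.
Bias = (nonresponse fraction) × (respondent percentage − nonrespondent percentage)
     = 0.71 × (36.7 − 45.4) = 0.71 × -8.7 = -6.177.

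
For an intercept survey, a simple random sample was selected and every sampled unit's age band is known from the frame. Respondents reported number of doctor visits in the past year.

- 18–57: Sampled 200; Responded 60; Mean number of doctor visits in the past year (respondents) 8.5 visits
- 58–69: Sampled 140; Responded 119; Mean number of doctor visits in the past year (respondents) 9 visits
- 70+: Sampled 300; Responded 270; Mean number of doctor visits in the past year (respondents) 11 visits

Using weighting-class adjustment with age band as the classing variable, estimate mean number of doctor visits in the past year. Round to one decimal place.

9.8

Response rates by class: 18–57 60/200 = 30%, 58–69 119/140 = 85%, 70+ 270/300 = 90%.
With weight = n_sampled/n_responded per class, the weighted class total is n_sampled:
  18–57: 200 × 8.5 = 1700
  58–69: 140 × 9 = 1260
  70+: 300 × 11 = 3300
Adjusted estimate = 6260 / 640 = 9.78125 → 9.8.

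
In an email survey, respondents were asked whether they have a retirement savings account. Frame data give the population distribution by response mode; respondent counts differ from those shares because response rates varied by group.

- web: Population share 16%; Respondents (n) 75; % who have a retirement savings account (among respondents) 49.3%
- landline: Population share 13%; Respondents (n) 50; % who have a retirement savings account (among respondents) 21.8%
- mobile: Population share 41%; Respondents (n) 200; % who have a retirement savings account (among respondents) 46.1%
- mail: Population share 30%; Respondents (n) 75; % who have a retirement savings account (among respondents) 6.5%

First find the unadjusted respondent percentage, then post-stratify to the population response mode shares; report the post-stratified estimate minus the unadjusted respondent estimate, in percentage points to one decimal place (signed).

-4.7 percentage points

Without adjustment, the pooled respondent share is:
  (75/400)×49.3 + (50/400)×21.8 + (200/400)×46.1 + (75/400)×6.5 = 36.2375%
Post-stratifying to population shares instead:
  0.16×49.3 + 0.13×21.8 + 0.41×46.1 + 0.3×6.5 = 31.573%
Difference = 31.573 − 36.2375 = -4.6645 pp.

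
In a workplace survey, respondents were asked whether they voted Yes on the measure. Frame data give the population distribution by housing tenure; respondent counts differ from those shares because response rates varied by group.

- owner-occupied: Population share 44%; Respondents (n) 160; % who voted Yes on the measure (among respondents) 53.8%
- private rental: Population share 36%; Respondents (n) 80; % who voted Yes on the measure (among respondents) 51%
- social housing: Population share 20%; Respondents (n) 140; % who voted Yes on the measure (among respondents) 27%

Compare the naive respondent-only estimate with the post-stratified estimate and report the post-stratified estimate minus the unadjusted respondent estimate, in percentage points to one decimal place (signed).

+4.1 percentage points

Unadjusted (pooled respondent) estimate weights by respondent counts:
  (160/380)×53.8 + (80/380)×51 + (140/380)×27 = 43.3368%
Reweighting by population housing tenure shares:
  0.44×53.8 + 0.36×51 + 0.2×27 = 47.432%
Difference = 47.432 − 43.3368 = 4.0952 pp.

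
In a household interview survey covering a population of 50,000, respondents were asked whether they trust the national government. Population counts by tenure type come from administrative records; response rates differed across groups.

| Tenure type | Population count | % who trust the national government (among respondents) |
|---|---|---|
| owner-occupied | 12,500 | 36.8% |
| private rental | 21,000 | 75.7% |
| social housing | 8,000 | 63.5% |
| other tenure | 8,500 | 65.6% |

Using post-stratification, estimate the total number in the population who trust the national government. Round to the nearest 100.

31,200

Estimated count per cell = population count × respondent percentage:
  owner-occupied: 12,500 × 36.8% = 4600
  private rental: 21,000 × 75.7% = 15,897
  social housing: 8,000 × 63.5% = 5080
  other tenure: 8,500 × 65.6% = 5576
Estimated total = 31,153 → 31,200.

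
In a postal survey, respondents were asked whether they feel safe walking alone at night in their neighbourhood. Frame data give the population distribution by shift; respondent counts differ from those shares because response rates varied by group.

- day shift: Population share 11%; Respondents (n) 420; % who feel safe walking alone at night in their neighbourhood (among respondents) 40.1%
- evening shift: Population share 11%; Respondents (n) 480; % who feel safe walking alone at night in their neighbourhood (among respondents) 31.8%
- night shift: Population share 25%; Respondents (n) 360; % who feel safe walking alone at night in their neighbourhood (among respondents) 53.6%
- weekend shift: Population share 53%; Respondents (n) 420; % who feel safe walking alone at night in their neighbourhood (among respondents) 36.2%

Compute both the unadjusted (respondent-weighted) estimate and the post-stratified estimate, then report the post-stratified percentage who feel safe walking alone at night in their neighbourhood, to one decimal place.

Unadjusted (pooled respondent) estimate weights by respondent counts:
  (420/1680)×40.1 + (480/1680)×31.8 + (360/1680)×53.6 + (420/1680)×36.2 = 39.6464%
Reweighting by population shift shares:
  0.11×40.1 + 0.11×31.8 + 0.25×53.6 + 0.53×36.2 = 40.495%

40.5%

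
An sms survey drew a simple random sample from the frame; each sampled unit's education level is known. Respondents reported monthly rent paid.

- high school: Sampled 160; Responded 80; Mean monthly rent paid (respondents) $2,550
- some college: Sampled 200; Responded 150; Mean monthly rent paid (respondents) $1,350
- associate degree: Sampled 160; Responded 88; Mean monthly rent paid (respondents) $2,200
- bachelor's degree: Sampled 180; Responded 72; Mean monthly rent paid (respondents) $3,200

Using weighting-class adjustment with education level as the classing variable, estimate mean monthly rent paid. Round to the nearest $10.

Class response rates: high school 80/160 = 50%, some college 150/200 = 75%, associate degree 88/160 = 55%, bachelor's degree 72/180 = 40%.
Each respondent's weight = sampled/responded in their class; summing within a class gives n_sampled, so:
  high school: 160 × 2550 = 408,000
  some college: 200 × 1350 = 270,000
  associate degree: 160 × 2200 = 352,000
  bachelor's degree: 180 × 3200 = 576,000
Adjusted estimate = 1,606,000 / 700 = 2294.29 → $2,290.

$2,290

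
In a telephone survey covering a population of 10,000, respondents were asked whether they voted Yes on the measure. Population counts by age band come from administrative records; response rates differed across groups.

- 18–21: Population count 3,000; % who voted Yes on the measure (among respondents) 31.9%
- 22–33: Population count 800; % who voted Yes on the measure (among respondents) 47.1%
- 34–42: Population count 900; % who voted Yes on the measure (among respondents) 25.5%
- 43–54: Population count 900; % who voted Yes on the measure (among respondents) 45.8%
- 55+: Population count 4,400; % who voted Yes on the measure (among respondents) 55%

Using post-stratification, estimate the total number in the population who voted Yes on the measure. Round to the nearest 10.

Apply each group's respondent rate to its population count:
  18–21: 3,000 × 31.9% = 957
  22–33: 800 × 47.1% = 376.8
  34–42: 900 × 25.5% = 229.5
  43–54: 900 × 45.8% = 412.2
  55+: 4,400 × 55% = 2420
Estimated total = 4395.5 → 4,400.

4,400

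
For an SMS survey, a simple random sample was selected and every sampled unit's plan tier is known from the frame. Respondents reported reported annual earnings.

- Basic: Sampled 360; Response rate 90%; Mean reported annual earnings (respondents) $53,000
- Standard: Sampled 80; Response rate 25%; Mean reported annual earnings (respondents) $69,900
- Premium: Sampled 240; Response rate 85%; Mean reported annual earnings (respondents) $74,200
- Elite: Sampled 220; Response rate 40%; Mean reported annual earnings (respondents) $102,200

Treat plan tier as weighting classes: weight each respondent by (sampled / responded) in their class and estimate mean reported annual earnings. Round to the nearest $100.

With weight = n_sampled/n_responded per class, the weighted class total is n_sampled:
  Basic: 360 × 53,000 = 19,080,000
  Standard: 80 × 69,900 = 5,592,000
  Premium: 240 × 74,200 = 17,808,000
  Elite: 220 × 102,200 = 22,484,000
Adjusted estimate = 64,964,000 / 900 = 72182.2 → $72,200.

$72,200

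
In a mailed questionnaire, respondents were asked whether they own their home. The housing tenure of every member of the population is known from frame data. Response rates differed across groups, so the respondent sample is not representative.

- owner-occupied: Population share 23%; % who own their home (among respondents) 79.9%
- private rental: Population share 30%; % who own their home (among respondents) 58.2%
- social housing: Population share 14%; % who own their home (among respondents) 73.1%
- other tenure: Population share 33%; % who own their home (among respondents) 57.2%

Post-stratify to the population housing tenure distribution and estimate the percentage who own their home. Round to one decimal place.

Weight each group's respondent value by its population share:
  owner-occupied: 0.23 × 79.9 = 18.377
  private rental: 0.3 × 58.2 = 17.46
  social housing: 0.14 × 73.1 = 10.234
  other tenure: 0.33 × 57.2 = 18.876
Post-stratified estimate = 64.947 → 64.9%.

64.9%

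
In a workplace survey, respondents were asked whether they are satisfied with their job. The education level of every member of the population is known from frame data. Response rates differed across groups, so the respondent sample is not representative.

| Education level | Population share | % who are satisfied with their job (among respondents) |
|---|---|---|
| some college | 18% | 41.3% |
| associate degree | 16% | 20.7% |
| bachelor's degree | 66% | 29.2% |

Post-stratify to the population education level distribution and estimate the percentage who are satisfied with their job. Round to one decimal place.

Reweight to the known education level distribution:
  some college: 0.18 × 41.3 = 7.434
  associate degree: 0.16 × 20.7 = 3.312
  bachelor's degree: 0.66 × 29.2 = 19.272
Post-stratified estimate = 30.018 → 30.0%.

30.0%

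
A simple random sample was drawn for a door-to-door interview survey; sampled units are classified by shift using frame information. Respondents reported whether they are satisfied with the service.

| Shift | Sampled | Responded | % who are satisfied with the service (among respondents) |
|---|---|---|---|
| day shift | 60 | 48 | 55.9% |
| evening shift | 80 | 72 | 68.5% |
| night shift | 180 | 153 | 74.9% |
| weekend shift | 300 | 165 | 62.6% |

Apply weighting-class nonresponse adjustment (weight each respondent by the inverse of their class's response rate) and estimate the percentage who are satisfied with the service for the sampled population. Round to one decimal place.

Class response rates: day shift 48/60 = 80%, evening shift 72/80 = 90%, night shift 153/180 = 85%, weekend shift 165/300 = 55%.
Each respondent's weight = sampled/responded in their class; summing within a class gives n_sampled, so:
  day shift: 60 × 55.9 = 3354
  evening shift: 80 × 68.5 = 5480
  night shift: 180 × 74.9 = 13482
  weekend shift: 300 × 62.6 = 18,780
Adjusted estimate = 41,096 / 620 = 66.2839 → 66.3%.

66.3%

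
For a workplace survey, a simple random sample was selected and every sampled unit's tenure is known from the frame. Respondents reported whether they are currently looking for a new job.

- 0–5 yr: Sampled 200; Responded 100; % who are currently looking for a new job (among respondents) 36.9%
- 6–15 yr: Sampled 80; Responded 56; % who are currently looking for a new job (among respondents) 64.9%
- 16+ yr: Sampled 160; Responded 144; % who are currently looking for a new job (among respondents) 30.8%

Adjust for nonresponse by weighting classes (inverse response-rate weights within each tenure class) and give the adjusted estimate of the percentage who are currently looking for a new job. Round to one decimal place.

39.8%

Response rates by class: 0–5 yr 100/200 = 50%, 6–15 yr 56/80 = 70%, 16+ yr 144/160 = 90%.
Each respondent's weight = sampled/responded in their class; summing within a class gives n_sampled, so:
  0–5 yr: 200 × 36.9 = 7380
  6–15 yr: 80 × 64.9 = 5192
  16+ yr: 160 × 30.8 = 4928
Adjusted estimate = 17,500 / 440 = 39.7727 → 39.8%.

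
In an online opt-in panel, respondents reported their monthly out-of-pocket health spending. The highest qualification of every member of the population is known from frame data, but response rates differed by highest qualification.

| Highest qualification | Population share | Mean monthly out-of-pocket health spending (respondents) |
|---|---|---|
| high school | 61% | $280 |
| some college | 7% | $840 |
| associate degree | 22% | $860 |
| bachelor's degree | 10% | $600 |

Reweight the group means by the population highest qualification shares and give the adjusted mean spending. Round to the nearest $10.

Each cell contributes population-share × respondent value:
  high school: 0.61 × 280 = 170.8
  some college: 0.07 × 840 = 58.8
  associate degree: 0.22 × 860 = 189.2
  bachelor's degree: 0.1 × 600 = 60
Post-stratified estimate = 478.8 → $480.

$480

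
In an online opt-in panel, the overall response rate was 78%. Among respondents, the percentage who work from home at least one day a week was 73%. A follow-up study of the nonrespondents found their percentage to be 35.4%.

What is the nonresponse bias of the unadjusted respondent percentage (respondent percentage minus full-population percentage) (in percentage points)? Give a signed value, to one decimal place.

Nonresponse fraction = 1 − 0.78 = 0.22.
Bias = (nonresponse fraction) × (respondent percentage − nonrespondent percentage)
     = 0.22 × (73 − 35.4) = 0.22 × 37.6 = 8.272.

+8.3 percentage points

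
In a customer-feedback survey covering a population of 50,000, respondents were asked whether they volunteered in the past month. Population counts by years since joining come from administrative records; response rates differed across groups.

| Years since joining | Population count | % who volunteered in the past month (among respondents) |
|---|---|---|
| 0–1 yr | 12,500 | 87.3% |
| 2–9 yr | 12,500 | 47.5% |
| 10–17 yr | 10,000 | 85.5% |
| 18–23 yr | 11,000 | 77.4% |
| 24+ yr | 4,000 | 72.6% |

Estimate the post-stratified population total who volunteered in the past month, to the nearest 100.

36,800

Each cell contributes its population count × the respondent rate:
  0–1 yr: 12,500 × 87.3% = 10912.5
  2–9 yr: 12,500 × 47.5% = 5937.5
  10–17 yr: 10,000 × 85.5% = 8550
  18–23 yr: 11,000 × 77.4% = 8514
  24+ yr: 4,000 × 72.6% = 2904
Estimated total = 36,818 → 36,800.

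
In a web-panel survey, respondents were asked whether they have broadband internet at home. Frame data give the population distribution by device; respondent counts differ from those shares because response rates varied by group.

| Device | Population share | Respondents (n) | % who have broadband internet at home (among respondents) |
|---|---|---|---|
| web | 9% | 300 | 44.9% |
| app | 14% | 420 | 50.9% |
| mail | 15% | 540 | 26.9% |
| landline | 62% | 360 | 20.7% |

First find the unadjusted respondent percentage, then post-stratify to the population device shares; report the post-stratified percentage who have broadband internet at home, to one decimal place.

Without adjustment, the pooled respondent share is:
  (300/1620)×44.9 + (420/1620)×50.9 + (540/1620)×26.9 + (360/1620)×20.7 = 35.0778%
Post-stratifying to population shares instead:
  0.09×44.9 + 0.14×50.9 + 0.15×26.9 + 0.62×20.7 = 28.036%

28.0%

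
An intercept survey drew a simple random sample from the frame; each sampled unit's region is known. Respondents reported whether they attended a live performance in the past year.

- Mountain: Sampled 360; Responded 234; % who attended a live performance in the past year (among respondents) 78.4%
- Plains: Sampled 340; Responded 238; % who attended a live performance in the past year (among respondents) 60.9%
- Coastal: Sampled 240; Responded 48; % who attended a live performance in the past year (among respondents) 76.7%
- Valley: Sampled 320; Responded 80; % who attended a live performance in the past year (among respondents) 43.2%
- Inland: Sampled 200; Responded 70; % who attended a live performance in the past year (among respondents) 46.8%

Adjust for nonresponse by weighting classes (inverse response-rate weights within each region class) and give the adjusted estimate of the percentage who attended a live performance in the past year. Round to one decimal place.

62.0%

Class response rates: Mountain 234/360 = 65%, Plains 238/340 = 70%, Coastal 48/240 = 20%, Valley 80/320 = 25%, Inland 70/200 = 35%.
With weight = n_sampled/n_responded per class, the weighted class total is n_sampled:
  Mountain: 360 × 78.4 = 28224
  Plains: 340 × 60.9 = 20,706
  Coastal: 240 × 76.7 = 18,408
  Valley: 320 × 43.2 = 13,824
  Inland: 200 × 46.8 = 9360
Adjusted estimate = 90,522 / 1,460 = 62.0014 → 62.0%.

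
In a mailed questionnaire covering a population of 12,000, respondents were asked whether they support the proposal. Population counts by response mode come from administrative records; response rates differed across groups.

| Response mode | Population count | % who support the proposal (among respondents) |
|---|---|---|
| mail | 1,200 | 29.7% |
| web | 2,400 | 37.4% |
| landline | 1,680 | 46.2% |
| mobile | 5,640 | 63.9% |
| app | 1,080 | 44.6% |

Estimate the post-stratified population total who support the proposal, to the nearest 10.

6,120

Estimated count per cell = population count × respondent percentage:
  mail: 1,200 × 29.7% = 356.4
  web: 2,400 × 37.4% = 897.6
  landline: 1,680 × 46.2% = 776.16
  mobile: 5,640 × 63.9% = 3603.96
  app: 1,080 × 44.6% = 481.68
Estimated total = 6115.8 → 6,120.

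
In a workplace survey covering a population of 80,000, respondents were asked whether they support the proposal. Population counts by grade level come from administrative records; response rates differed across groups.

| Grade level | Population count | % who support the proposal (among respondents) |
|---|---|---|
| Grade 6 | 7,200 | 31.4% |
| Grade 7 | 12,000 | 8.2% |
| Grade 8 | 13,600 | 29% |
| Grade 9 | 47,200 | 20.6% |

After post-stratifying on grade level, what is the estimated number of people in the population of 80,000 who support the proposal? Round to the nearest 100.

16,900

Apply each group's respondent rate to its population count:
  Grade 6: 7,200 × 31.4% = 2260.8
  Grade 7: 12,000 × 8.2% = 984
  Grade 8: 13,600 × 29% = 3944
  Grade 9: 47,200 × 20.6% = 9723.2
Estimated total = 16,912 → 16,900.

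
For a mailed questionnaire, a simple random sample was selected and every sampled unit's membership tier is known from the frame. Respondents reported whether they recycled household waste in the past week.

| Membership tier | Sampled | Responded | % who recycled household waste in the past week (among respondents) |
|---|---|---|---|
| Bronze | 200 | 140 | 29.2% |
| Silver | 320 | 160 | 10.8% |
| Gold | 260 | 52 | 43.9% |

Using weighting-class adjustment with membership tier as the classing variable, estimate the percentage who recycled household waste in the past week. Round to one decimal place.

Response rates by class: Bronze 140/200 = 70%, Silver 160/320 = 50%, Gold 52/260 = 20%.
With weight = n_sampled/n_responded per class, the weighted class total is n_sampled:
  Bronze: 200 × 29.2 = 5840
  Silver: 320 × 10.8 = 3456
  Gold: 260 × 43.9 = 11,414
Adjusted estimate = 20,710 / 780 = 26.5513 → 26.6%.

26.6%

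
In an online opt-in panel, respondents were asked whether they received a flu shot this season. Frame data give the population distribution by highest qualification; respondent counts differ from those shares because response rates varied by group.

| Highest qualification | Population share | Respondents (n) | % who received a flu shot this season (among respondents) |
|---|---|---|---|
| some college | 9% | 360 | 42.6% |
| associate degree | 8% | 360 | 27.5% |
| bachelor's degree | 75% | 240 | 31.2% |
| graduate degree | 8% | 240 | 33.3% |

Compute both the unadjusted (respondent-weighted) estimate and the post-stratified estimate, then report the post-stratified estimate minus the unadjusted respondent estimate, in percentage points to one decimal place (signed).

-1.8 percentage points

Without adjustment, the pooled respondent share is:
  (360/1200)×42.6 + (360/1200)×27.5 + (240/1200)×31.2 + (240/1200)×33.3 = 33.93%
Reweighting by population highest qualification shares:
  0.09×42.6 + 0.08×27.5 + 0.75×31.2 + 0.08×33.3 = 32.098%
Difference = 32.098 − 33.93 = -1.832 pp.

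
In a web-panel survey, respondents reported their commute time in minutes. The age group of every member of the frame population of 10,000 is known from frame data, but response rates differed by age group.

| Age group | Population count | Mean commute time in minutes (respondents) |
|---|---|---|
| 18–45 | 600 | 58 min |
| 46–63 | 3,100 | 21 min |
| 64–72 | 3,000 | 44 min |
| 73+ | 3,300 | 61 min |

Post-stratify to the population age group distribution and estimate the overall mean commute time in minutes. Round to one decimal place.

43.3

Weight each group's respondent value by its population share:
  18–45: (600/10,000) × 58 = 3.48
  46–63: (3,100/10,000) × 21 = 6.51
  64–72: (3,000/10,000) × 44 = 13.2
  73+: (3,300/10,000) × 61 = 20.13
Post-stratified estimate = 43.32 → 43.3.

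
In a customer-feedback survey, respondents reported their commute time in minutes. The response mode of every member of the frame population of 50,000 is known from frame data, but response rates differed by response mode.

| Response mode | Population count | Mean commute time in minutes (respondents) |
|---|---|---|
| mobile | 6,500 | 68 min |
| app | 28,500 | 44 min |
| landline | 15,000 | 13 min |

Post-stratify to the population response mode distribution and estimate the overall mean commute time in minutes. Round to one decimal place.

37.8

Reweight to the known response mode distribution:
  mobile: (6,500/50,000) × 68 = 8.84
  app: (28,500/50,000) × 44 = 25.08
  landline: (15,000/50,000) × 13 = 3.9
Post-stratified estimate = 37.82 → 37.8.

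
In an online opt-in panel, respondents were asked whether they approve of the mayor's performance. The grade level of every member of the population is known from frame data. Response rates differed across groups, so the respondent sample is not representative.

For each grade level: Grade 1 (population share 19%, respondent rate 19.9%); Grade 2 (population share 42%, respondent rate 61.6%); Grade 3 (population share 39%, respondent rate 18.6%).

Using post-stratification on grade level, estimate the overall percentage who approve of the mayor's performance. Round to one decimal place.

36.9%

Reweight to the known grade level distribution:
  Grade 1: 0.19 × 19.9 = 3.781
  Grade 2: 0.42 × 61.6 = 25.872
  Grade 3: 0.39 × 18.6 = 7.254
Post-stratified estimate = 36.907 → 36.9%.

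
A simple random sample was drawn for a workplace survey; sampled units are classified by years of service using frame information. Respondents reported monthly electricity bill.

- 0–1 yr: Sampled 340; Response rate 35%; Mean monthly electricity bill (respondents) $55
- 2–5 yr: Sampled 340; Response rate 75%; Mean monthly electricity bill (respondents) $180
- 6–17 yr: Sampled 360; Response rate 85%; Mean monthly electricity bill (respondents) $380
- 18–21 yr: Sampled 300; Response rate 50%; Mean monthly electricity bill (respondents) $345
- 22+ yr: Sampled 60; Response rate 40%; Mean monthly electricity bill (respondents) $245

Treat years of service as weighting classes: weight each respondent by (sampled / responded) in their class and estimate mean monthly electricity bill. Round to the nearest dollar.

Weighting each respondent by the inverse class response rate inflates each class back to its sampled size, so the class weight is n_sampled:
  0–1 yr: 340 × 55 = 18,700
  2–5 yr: 340 × 180 = 61,200
  6–17 yr: 360 × 380 = 136,800
  18–21 yr: 300 × 345 = 103,500
  22+ yr: 60 × 245 = 14,700
Adjusted estimate = 334,900 / 1,400 = 239.214 → $239.

$239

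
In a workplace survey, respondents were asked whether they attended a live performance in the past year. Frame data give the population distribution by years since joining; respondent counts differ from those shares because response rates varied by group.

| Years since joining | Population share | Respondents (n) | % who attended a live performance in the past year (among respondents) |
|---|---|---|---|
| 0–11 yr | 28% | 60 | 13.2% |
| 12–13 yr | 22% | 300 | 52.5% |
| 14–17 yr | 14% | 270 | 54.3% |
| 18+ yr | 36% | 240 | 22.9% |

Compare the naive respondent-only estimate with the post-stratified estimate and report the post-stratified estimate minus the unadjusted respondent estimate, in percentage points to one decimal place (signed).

-11.1 percentage points

Naive respondent-only estimate (weights = respondent counts):
  (60/870)×13.2 + (300/870)×52.5 + (270/870)×54.3 + (240/870)×22.9 = 42.1828%
Post-stratified estimate weights by population shares:
  0.28×13.2 + 0.22×52.5 + 0.14×54.3 + 0.36×22.9 = 31.092%
Difference = 31.092 − 42.1828 = -11.0908 pp.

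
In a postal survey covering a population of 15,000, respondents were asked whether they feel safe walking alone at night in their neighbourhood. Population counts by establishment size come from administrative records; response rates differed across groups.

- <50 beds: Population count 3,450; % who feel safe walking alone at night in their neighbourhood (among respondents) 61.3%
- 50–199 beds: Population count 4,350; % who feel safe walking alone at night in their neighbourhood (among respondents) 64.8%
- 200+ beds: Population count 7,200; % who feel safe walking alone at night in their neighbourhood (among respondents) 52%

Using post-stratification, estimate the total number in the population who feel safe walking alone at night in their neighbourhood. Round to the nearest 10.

8,680

Each cell contributes its population count × the respondent rate:
  <50 beds: 3,450 × 61.3% = 2114.85
  50–199 beds: 4,350 × 64.8% = 2818.8
  200+ beds: 7,200 × 52% = 3744
Estimated total = 8677.65 → 8,680.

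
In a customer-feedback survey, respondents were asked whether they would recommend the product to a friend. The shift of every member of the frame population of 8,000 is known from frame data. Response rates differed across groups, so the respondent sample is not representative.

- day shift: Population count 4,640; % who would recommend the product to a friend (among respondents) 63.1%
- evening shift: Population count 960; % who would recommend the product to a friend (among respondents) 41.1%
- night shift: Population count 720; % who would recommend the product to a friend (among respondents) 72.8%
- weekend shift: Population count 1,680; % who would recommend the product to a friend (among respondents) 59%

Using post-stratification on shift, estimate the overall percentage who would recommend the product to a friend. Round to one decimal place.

Weight each group's respondent value by its population share:
  day shift: (4,640/8,000) × 63.1 = 36.598
  evening shift: (960/8,000) × 41.1 = 4.932
  night shift: (720/8,000) × 72.8 = 6.552
  weekend shift: (1,680/8,000) × 59 = 12.39
Post-stratified estimate = 60.472 → 60.5%.

60.5%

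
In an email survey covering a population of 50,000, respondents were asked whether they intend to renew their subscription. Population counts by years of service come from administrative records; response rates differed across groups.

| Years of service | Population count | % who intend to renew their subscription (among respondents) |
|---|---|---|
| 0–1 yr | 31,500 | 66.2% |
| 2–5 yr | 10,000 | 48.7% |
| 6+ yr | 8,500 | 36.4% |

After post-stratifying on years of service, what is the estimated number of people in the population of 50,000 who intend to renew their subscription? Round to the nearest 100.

Apply each group's respondent rate to its population count:
  0–1 yr: 31,500 × 66.2% = 20,853
  2–5 yr: 10,000 × 48.7% = 4870
  6+ yr: 8,500 × 36.4% = 3094
Estimated total = 28,817 → 28,800.

28,800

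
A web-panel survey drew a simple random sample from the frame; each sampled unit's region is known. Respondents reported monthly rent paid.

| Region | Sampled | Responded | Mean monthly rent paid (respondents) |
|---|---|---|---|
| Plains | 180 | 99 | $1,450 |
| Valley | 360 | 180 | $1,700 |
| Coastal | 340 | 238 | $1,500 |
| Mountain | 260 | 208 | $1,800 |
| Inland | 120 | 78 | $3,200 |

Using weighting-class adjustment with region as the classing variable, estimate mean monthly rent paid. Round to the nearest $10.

$1,770

Class response rates: Plains 99/180 = 55%, Valley 180/360 = 50%, Coastal 238/340 = 70%, Mountain 208/260 = 80%, Inland 78/120 = 65%.
Inverse-response-rate weighting restores each class to its sampled count, so class totals weight by n_sampled:
  Plains: 180 × 1450 = 261,000
  Valley: 360 × 1700 = 612,000
  Coastal: 340 × 1500 = 510,000
  Mountain: 260 × 1800 = 468,000
  Inland: 120 × 3200 = 384,000
Adjusted estimate = 2,235,000 / 1,260 = 1773.81 → $1,770.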